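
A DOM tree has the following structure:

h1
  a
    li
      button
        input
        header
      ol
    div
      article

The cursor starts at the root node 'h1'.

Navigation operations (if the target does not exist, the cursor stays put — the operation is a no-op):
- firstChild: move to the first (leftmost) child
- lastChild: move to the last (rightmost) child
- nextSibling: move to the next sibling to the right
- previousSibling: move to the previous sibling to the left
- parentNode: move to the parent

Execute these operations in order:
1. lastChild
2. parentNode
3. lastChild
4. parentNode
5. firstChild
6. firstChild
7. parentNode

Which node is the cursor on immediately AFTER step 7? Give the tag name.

After 1 (lastChild): a
After 2 (parentNode): h1
After 3 (lastChild): a
After 4 (parentNode): h1
After 5 (firstChild): a
After 6 (firstChild): li
After 7 (parentNode): a

Answer: a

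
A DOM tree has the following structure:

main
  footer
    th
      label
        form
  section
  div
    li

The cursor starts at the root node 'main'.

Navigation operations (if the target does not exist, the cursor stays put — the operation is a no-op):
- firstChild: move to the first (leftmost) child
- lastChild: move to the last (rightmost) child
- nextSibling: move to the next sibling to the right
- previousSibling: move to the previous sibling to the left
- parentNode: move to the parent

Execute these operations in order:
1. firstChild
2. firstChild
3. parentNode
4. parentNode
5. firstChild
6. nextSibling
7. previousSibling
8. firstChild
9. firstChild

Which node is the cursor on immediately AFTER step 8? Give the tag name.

Answer: th

Derivation:
After 1 (firstChild): footer
After 2 (firstChild): th
After 3 (parentNode): footer
After 4 (parentNode): main
After 5 (firstChild): footer
After 6 (nextSibling): section
After 7 (previousSibling): footer
After 8 (firstChild): th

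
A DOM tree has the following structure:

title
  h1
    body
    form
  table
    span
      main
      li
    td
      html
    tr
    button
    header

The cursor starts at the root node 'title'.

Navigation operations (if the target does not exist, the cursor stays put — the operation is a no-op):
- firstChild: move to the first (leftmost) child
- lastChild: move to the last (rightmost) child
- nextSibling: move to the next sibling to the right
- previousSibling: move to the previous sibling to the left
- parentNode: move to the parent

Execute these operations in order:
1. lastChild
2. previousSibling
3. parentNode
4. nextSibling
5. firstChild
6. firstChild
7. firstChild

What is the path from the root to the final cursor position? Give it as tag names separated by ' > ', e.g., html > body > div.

Answer: title > h1 > body

Derivation:
After 1 (lastChild): table
After 2 (previousSibling): h1
After 3 (parentNode): title
After 4 (nextSibling): title (no-op, stayed)
After 5 (firstChild): h1
After 6 (firstChild): body
After 7 (firstChild): body (no-op, stayed)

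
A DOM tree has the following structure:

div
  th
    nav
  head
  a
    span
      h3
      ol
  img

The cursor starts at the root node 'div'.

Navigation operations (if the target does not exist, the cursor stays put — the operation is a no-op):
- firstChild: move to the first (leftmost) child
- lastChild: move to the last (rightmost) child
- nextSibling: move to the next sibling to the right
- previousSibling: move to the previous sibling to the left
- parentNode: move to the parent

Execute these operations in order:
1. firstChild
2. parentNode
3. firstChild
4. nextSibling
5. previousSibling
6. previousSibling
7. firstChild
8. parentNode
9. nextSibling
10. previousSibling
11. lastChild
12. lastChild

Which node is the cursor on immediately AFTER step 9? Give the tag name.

Answer: head

Derivation:
After 1 (firstChild): th
After 2 (parentNode): div
After 3 (firstChild): th
After 4 (nextSibling): head
After 5 (previousSibling): th
After 6 (previousSibling): th (no-op, stayed)
After 7 (firstChild): nav
After 8 (parentNode): th
After 9 (nextSibling): head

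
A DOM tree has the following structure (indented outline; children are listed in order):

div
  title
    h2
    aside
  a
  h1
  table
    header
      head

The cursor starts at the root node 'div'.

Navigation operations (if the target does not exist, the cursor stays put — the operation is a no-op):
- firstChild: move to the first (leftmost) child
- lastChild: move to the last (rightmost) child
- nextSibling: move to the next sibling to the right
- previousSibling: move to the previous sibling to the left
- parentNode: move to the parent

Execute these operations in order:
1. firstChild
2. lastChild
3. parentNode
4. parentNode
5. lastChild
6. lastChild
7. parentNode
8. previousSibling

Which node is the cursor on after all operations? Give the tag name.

After 1 (firstChild): title
After 2 (lastChild): aside
After 3 (parentNode): title
After 4 (parentNode): div
After 5 (lastChild): table
After 6 (lastChild): header
After 7 (parentNode): table
After 8 (previousSibling): h1

Answer: h1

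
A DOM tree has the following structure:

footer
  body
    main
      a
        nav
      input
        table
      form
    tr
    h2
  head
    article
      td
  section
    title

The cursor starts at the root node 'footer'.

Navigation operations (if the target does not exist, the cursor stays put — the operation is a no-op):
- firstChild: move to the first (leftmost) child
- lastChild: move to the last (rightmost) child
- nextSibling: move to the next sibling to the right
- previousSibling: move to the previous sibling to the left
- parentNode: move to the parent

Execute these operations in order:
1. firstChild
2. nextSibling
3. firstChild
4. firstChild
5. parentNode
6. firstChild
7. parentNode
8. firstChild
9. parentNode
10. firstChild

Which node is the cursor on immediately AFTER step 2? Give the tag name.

Answer: head

Derivation:
After 1 (firstChild): body
After 2 (nextSibling): head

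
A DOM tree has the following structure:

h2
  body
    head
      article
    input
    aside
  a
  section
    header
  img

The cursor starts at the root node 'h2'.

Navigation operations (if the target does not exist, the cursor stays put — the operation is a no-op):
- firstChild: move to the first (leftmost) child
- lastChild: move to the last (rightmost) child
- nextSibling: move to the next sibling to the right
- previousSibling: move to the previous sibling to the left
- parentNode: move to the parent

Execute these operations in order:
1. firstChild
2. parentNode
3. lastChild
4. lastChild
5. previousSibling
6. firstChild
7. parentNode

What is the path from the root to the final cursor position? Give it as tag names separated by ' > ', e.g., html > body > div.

After 1 (firstChild): body
After 2 (parentNode): h2
After 3 (lastChild): img
After 4 (lastChild): img (no-op, stayed)
After 5 (previousSibling): section
After 6 (firstChild): header
After 7 (parentNode): section

Answer: h2 > section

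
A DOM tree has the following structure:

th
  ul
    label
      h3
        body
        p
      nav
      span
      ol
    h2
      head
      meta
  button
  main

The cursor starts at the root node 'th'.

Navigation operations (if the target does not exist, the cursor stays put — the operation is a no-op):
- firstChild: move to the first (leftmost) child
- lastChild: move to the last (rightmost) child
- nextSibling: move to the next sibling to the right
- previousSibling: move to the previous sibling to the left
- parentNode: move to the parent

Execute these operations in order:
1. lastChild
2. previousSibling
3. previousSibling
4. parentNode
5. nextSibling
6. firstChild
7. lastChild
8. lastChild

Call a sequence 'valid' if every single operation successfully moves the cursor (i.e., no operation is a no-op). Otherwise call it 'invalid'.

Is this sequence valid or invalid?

Answer: invalid

Derivation:
After 1 (lastChild): main
After 2 (previousSibling): button
After 3 (previousSibling): ul
After 4 (parentNode): th
After 5 (nextSibling): th (no-op, stayed)
After 6 (firstChild): ul
After 7 (lastChild): h2
After 8 (lastChild): meta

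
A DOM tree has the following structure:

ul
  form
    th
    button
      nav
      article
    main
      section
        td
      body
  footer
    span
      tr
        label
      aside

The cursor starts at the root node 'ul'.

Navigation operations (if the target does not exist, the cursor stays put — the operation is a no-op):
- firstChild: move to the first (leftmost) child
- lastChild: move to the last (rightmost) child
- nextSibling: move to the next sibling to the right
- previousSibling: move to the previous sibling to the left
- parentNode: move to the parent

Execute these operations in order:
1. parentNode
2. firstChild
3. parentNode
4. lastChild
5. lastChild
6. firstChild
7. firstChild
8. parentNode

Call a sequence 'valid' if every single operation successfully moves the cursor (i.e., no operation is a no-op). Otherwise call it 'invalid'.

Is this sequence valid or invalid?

After 1 (parentNode): ul (no-op, stayed)
After 2 (firstChild): form
After 3 (parentNode): ul
After 4 (lastChild): footer
After 5 (lastChild): span
After 6 (firstChild): tr
After 7 (firstChild): label
After 8 (parentNode): tr

Answer: invalid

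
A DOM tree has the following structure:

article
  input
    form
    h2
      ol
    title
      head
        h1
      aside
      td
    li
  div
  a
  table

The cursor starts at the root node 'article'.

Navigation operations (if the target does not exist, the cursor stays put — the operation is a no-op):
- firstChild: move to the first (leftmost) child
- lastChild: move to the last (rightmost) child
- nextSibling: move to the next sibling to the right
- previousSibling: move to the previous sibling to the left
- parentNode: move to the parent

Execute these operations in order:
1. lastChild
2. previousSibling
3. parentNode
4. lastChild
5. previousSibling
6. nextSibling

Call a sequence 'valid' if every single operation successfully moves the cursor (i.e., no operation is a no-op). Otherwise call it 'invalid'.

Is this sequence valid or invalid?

Answer: valid

Derivation:
After 1 (lastChild): table
After 2 (previousSibling): a
After 3 (parentNode): article
After 4 (lastChild): table
After 5 (previousSibling): a
After 6 (nextSibling): table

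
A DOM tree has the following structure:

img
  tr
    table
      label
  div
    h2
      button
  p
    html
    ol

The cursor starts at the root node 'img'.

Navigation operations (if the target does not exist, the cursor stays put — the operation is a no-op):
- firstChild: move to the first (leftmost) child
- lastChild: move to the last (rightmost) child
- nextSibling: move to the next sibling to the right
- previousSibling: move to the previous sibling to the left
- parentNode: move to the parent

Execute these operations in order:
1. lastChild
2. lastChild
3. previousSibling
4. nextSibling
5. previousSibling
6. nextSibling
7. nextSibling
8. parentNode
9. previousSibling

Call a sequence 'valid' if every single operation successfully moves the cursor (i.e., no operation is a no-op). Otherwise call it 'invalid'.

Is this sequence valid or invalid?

After 1 (lastChild): p
After 2 (lastChild): ol
After 3 (previousSibling): html
After 4 (nextSibling): ol
After 5 (previousSibling): html
After 6 (nextSibling): ol
After 7 (nextSibling): ol (no-op, stayed)
After 8 (parentNode): p
After 9 (previousSibling): div

Answer: invalid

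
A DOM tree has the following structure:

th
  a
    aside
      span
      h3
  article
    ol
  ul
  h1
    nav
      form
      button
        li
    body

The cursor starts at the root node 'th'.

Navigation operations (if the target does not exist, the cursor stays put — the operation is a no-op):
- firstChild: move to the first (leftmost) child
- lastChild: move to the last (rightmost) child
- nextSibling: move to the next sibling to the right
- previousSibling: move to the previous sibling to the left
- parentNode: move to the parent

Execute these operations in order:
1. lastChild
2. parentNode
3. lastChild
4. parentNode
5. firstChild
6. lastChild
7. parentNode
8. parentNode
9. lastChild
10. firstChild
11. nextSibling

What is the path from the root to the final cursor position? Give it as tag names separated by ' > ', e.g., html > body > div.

After 1 (lastChild): h1
After 2 (parentNode): th
After 3 (lastChild): h1
After 4 (parentNode): th
After 5 (firstChild): a
After 6 (lastChild): aside
After 7 (parentNode): a
After 8 (parentNode): th
After 9 (lastChild): h1
After 10 (firstChild): nav
After 11 (nextSibling): body

Answer: th > h1 > body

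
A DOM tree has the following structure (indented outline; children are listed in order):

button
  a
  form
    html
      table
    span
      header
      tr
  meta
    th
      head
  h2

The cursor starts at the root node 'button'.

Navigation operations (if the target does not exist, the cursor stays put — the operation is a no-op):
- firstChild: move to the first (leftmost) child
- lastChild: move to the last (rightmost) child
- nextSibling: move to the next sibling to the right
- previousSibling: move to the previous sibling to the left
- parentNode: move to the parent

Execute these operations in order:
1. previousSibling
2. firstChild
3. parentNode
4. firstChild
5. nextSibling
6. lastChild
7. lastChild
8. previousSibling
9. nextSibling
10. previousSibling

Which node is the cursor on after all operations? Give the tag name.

After 1 (previousSibling): button (no-op, stayed)
After 2 (firstChild): a
After 3 (parentNode): button
After 4 (firstChild): a
After 5 (nextSibling): form
After 6 (lastChild): span
After 7 (lastChild): tr
After 8 (previousSibling): header
After 9 (nextSibling): tr
After 10 (previousSibling): header

Answer: header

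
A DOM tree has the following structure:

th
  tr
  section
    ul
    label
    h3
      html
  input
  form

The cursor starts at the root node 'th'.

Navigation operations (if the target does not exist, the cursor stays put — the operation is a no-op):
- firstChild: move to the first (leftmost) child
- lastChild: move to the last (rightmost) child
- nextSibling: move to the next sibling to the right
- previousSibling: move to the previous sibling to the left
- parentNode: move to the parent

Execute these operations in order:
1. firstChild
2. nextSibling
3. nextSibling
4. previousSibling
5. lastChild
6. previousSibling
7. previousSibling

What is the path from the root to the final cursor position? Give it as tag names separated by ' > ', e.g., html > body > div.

After 1 (firstChild): tr
After 2 (nextSibling): section
After 3 (nextSibling): input
After 4 (previousSibling): section
After 5 (lastChild): h3
After 6 (previousSibling): label
After 7 (previousSibling): ul

Answer: th > section > ul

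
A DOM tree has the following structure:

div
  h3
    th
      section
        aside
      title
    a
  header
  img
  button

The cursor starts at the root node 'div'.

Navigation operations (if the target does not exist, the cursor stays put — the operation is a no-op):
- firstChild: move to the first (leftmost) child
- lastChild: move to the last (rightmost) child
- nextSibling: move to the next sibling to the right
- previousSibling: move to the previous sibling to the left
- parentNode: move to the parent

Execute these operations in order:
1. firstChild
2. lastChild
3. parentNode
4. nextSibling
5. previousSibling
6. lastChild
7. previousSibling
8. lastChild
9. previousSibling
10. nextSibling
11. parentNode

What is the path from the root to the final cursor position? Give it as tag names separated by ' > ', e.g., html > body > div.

Answer: div > h3 > th

Derivation:
After 1 (firstChild): h3
After 2 (lastChild): a
After 3 (parentNode): h3
After 4 (nextSibling): header
After 5 (previousSibling): h3
After 6 (lastChild): a
After 7 (previousSibling): th
After 8 (lastChild): title
After 9 (previousSibling): section
After 10 (nextSibling): title
After 11 (parentNode): th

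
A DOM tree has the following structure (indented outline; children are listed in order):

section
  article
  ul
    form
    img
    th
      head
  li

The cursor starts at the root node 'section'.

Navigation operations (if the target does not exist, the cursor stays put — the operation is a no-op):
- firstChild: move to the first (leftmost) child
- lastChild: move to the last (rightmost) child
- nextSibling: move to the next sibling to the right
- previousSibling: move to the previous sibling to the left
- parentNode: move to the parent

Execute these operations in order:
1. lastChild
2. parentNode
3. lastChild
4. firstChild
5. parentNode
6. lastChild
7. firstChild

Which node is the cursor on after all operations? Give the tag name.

Answer: li

Derivation:
After 1 (lastChild): li
After 2 (parentNode): section
After 3 (lastChild): li
After 4 (firstChild): li (no-op, stayed)
After 5 (parentNode): section
After 6 (lastChild): li
After 7 (firstChild): li (no-op, stayed)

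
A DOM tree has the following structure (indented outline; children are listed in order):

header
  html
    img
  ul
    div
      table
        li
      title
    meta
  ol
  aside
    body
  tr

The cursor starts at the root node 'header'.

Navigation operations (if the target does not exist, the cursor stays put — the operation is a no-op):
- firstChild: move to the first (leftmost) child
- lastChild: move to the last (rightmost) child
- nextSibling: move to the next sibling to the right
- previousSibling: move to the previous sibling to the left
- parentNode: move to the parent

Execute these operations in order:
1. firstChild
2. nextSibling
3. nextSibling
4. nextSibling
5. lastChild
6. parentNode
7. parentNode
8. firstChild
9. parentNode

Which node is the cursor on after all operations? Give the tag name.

After 1 (firstChild): html
After 2 (nextSibling): ul
After 3 (nextSibling): ol
After 4 (nextSibling): aside
After 5 (lastChild): body
After 6 (parentNode): aside
After 7 (parentNode): header
After 8 (firstChild): html
After 9 (parentNode): header

Answer: header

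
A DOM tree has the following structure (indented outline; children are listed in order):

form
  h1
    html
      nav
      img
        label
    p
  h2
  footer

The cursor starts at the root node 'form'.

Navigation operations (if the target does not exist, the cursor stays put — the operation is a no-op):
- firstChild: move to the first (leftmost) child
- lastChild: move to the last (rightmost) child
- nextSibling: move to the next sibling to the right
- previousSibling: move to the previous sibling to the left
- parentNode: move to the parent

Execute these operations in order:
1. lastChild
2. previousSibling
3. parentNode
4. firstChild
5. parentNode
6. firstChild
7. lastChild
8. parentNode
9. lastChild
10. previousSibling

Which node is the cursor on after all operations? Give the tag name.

After 1 (lastChild): footer
After 2 (previousSibling): h2
After 3 (parentNode): form
After 4 (firstChild): h1
After 5 (parentNode): form
After 6 (firstChild): h1
After 7 (lastChild): p
After 8 (parentNode): h1
After 9 (lastChild): p
After 10 (previousSibling): html

Answer: html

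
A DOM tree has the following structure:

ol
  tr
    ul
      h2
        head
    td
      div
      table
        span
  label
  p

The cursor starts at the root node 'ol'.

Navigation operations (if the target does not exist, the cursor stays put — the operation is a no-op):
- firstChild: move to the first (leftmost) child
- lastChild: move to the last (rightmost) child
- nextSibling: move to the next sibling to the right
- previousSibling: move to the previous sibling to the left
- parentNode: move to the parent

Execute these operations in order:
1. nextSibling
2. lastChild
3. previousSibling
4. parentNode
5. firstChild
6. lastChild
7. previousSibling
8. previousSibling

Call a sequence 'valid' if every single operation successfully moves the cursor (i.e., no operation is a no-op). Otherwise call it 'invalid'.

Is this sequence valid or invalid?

Answer: invalid

Derivation:
After 1 (nextSibling): ol (no-op, stayed)
After 2 (lastChild): p
After 3 (previousSibling): label
After 4 (parentNode): ol
After 5 (firstChild): tr
After 6 (lastChild): td
After 7 (previousSibling): ul
After 8 (previousSibling): ul (no-op, stayed)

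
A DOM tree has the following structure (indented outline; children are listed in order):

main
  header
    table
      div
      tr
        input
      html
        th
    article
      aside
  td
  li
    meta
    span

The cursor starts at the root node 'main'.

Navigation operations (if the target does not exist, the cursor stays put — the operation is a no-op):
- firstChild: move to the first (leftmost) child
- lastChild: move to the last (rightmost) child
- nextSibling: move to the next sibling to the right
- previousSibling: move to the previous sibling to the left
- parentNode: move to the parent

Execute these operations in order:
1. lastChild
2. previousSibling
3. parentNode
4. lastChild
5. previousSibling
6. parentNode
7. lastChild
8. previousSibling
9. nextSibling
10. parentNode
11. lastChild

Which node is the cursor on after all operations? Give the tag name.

After 1 (lastChild): li
After 2 (previousSibling): td
After 3 (parentNode): main
After 4 (lastChild): li
After 5 (previousSibling): td
After 6 (parentNode): main
After 7 (lastChild): li
After 8 (previousSibling): td
After 9 (nextSibling): li
After 10 (parentNode): main
After 11 (lastChild): li

Answer: li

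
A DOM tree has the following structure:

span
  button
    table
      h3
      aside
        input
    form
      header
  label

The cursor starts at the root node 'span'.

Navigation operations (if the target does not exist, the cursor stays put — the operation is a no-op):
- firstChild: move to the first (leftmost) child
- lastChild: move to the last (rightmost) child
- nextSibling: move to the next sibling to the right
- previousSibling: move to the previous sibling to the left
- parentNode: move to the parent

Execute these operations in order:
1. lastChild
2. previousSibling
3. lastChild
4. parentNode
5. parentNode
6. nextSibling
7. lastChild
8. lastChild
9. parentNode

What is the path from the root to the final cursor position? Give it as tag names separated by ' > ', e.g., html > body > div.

After 1 (lastChild): label
After 2 (previousSibling): button
After 3 (lastChild): form
After 4 (parentNode): button
After 5 (parentNode): span
After 6 (nextSibling): span (no-op, stayed)
After 7 (lastChild): label
After 8 (lastChild): label (no-op, stayed)
After 9 (parentNode): span

Answer: span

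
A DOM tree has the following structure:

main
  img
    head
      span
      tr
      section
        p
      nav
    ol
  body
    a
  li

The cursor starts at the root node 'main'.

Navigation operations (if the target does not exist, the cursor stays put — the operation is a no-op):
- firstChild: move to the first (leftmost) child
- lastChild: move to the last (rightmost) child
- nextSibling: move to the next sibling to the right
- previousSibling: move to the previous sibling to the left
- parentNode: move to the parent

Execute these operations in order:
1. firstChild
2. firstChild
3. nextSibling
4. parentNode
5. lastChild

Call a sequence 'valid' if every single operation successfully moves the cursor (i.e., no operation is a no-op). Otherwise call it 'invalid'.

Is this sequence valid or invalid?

After 1 (firstChild): img
After 2 (firstChild): head
After 3 (nextSibling): ol
After 4 (parentNode): img
After 5 (lastChild): ol

Answer: valid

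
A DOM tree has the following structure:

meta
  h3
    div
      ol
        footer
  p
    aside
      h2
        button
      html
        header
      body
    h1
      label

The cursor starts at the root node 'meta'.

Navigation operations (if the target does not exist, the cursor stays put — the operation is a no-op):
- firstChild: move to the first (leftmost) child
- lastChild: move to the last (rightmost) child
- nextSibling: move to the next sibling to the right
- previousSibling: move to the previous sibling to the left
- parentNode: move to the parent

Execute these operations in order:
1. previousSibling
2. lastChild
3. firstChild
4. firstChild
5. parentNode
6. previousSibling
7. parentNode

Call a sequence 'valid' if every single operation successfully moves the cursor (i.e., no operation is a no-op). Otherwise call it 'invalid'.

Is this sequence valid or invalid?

Answer: invalid

Derivation:
After 1 (previousSibling): meta (no-op, stayed)
After 2 (lastChild): p
After 3 (firstChild): aside
After 4 (firstChild): h2
After 5 (parentNode): aside
After 6 (previousSibling): aside (no-op, stayed)
After 7 (parentNode): p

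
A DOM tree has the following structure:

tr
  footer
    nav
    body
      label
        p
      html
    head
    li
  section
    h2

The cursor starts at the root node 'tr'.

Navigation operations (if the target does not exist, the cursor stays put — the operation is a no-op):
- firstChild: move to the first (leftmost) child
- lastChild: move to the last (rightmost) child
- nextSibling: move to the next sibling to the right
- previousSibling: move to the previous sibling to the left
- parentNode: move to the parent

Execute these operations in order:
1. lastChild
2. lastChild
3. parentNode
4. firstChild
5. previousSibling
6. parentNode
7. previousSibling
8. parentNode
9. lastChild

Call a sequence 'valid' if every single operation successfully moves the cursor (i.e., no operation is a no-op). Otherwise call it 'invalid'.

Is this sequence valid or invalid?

Answer: invalid

Derivation:
After 1 (lastChild): section
After 2 (lastChild): h2
After 3 (parentNode): section
After 4 (firstChild): h2
After 5 (previousSibling): h2 (no-op, stayed)
After 6 (parentNode): section
After 7 (previousSibling): footer
After 8 (parentNode): tr
After 9 (lastChild): section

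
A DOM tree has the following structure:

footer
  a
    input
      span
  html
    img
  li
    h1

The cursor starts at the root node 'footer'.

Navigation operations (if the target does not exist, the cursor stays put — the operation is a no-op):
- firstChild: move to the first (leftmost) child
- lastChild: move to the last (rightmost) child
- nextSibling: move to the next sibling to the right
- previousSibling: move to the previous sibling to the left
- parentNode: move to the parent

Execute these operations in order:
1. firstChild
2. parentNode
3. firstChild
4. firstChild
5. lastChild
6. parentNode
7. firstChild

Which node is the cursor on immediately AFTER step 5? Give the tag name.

After 1 (firstChild): a
After 2 (parentNode): footer
After 3 (firstChild): a
After 4 (firstChild): input
After 5 (lastChild): span

Answer: span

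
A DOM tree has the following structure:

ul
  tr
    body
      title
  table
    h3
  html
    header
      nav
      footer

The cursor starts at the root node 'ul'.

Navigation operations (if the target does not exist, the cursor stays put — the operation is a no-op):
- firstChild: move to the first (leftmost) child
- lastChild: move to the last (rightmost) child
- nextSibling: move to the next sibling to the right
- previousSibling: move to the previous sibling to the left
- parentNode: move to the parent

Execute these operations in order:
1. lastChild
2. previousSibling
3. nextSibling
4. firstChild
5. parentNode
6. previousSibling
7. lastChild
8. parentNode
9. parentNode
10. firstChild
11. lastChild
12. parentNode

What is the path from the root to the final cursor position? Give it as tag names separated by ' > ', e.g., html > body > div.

Answer: ul > tr

Derivation:
After 1 (lastChild): html
After 2 (previousSibling): table
After 3 (nextSibling): html
After 4 (firstChild): header
After 5 (parentNode): html
After 6 (previousSibling): table
After 7 (lastChild): h3
After 8 (parentNode): table
After 9 (parentNode): ul
After 10 (firstChild): tr
After 11 (lastChild): body
After 12 (parentNode): tr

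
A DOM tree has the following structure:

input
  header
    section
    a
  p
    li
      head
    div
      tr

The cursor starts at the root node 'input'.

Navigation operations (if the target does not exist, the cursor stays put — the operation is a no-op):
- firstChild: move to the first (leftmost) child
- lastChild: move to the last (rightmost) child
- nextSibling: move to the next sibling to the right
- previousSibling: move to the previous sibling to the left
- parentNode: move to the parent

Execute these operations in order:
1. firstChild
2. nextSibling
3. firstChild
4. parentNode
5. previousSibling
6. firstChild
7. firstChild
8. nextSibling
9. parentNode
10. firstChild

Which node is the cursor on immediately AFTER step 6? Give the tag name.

After 1 (firstChild): header
After 2 (nextSibling): p
After 3 (firstChild): li
After 4 (parentNode): p
After 5 (previousSibling): header
After 6 (firstChild): section

Answer: section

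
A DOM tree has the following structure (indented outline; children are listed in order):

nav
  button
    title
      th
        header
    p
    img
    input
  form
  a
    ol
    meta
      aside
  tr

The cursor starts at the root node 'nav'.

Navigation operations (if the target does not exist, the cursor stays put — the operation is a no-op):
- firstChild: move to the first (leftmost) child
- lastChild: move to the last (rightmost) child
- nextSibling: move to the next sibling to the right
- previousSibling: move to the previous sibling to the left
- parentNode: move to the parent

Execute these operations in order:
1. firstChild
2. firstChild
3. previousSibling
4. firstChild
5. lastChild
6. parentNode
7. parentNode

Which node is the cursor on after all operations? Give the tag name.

After 1 (firstChild): button
After 2 (firstChild): title
After 3 (previousSibling): title (no-op, stayed)
After 4 (firstChild): th
After 5 (lastChild): header
After 6 (parentNode): th
After 7 (parentNode): title

Answer: title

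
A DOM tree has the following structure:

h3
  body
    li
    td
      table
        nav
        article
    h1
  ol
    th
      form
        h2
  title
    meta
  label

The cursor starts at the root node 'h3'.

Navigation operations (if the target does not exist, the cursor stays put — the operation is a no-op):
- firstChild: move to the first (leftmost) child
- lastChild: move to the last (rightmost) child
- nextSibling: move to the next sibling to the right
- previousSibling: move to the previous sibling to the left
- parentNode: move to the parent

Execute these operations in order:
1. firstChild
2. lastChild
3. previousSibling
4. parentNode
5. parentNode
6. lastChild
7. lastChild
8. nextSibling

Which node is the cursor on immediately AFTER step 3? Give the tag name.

Answer: td

Derivation:
After 1 (firstChild): body
After 2 (lastChild): h1
After 3 (previousSibling): td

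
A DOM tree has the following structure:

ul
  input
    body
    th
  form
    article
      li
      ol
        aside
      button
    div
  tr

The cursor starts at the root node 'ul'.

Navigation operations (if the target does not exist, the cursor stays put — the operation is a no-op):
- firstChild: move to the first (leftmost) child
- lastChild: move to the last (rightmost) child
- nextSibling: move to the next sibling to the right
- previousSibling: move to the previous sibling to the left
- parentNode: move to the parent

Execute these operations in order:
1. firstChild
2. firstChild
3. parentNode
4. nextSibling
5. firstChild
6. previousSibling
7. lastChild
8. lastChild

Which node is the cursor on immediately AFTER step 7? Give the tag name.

After 1 (firstChild): input
After 2 (firstChild): body
After 3 (parentNode): input
After 4 (nextSibling): form
After 5 (firstChild): article
After 6 (previousSibling): article (no-op, stayed)
After 7 (lastChild): button

Answer: button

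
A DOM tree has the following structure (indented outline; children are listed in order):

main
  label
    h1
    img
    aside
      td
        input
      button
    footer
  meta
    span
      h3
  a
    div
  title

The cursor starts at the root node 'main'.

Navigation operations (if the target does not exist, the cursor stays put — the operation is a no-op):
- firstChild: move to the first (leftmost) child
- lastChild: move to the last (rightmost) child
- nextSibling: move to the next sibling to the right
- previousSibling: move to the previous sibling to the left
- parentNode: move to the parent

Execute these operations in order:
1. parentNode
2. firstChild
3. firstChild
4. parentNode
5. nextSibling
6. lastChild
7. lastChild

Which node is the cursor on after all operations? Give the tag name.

Answer: h3

Derivation:
After 1 (parentNode): main (no-op, stayed)
After 2 (firstChild): label
After 3 (firstChild): h1
After 4 (parentNode): label
After 5 (nextSibling): meta
After 6 (lastChild): span
After 7 (lastChild): h3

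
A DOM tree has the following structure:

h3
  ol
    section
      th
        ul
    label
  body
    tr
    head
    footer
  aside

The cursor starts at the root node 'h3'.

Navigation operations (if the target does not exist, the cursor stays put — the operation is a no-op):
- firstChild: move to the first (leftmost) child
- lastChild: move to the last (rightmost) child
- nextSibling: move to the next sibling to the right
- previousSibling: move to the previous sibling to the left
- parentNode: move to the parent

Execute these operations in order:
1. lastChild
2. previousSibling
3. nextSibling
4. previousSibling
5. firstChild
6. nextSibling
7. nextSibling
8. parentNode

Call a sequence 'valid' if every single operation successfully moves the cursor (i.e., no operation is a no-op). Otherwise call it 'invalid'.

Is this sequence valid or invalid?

After 1 (lastChild): aside
After 2 (previousSibling): body
After 3 (nextSibling): aside
After 4 (previousSibling): body
After 5 (firstChild): tr
After 6 (nextSibling): head
After 7 (nextSibling): footer
After 8 (parentNode): body

Answer: valid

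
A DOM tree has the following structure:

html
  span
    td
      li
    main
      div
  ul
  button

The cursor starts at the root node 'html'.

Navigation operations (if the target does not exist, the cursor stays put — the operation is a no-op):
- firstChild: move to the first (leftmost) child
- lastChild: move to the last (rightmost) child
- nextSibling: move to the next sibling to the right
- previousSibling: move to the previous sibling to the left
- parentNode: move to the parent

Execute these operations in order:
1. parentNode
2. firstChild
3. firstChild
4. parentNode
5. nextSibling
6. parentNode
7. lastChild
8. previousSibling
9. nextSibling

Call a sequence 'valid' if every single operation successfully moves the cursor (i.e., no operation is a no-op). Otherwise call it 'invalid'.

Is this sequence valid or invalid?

After 1 (parentNode): html (no-op, stayed)
After 2 (firstChild): span
After 3 (firstChild): td
After 4 (parentNode): span
After 5 (nextSibling): ul
After 6 (parentNode): html
After 7 (lastChild): button
After 8 (previousSibling): ul
After 9 (nextSibling): button

Answer: invalid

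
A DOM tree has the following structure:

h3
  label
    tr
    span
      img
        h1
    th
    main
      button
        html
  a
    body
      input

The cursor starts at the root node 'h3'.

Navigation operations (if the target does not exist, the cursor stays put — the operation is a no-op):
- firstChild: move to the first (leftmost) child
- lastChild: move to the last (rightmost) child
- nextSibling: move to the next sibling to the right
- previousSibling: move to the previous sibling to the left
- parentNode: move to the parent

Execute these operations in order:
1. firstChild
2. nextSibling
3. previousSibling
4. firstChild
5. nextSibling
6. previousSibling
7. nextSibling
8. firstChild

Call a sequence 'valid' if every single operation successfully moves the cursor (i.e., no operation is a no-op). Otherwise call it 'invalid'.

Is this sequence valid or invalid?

After 1 (firstChild): label
After 2 (nextSibling): a
After 3 (previousSibling): label
After 4 (firstChild): tr
After 5 (nextSibling): span
After 6 (previousSibling): tr
After 7 (nextSibling): span
After 8 (firstChild): img

Answer: valid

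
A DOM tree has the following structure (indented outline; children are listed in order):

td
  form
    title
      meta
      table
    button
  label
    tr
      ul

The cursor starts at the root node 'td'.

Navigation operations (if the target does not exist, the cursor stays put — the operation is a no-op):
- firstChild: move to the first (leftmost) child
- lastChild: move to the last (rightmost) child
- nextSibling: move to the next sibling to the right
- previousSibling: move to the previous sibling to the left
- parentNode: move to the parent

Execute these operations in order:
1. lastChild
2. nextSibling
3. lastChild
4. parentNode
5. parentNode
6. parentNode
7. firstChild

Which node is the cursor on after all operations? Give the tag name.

Answer: form

Derivation:
After 1 (lastChild): label
After 2 (nextSibling): label (no-op, stayed)
After 3 (lastChild): tr
After 4 (parentNode): label
After 5 (parentNode): td
After 6 (parentNode): td (no-op, stayed)
After 7 (firstChild): form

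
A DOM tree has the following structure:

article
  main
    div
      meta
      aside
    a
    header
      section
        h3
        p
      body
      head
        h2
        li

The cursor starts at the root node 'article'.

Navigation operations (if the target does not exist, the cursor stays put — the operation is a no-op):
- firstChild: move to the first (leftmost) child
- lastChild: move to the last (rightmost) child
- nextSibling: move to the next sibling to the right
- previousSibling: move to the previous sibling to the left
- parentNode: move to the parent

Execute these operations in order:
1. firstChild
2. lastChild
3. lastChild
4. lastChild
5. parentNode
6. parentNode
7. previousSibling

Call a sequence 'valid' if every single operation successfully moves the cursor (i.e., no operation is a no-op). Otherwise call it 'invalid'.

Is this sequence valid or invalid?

Answer: valid

Derivation:
After 1 (firstChild): main
After 2 (lastChild): header
After 3 (lastChild): head
After 4 (lastChild): li
After 5 (parentNode): head
After 6 (parentNode): header
After 7 (previousSibling): a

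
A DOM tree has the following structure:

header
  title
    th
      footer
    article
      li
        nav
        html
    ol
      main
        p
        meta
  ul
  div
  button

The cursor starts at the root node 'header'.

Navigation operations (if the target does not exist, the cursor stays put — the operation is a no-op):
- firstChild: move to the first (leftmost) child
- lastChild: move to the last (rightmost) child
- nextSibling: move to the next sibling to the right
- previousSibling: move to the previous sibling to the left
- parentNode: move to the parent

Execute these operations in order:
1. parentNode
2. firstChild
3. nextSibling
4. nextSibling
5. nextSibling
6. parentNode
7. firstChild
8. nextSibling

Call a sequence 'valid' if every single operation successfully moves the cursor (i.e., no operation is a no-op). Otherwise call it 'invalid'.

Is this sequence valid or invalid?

Answer: invalid

Derivation:
After 1 (parentNode): header (no-op, stayed)
After 2 (firstChild): title
After 3 (nextSibling): ul
After 4 (nextSibling): div
After 5 (nextSibling): button
After 6 (parentNode): header
After 7 (firstChild): title
After 8 (nextSibling): ul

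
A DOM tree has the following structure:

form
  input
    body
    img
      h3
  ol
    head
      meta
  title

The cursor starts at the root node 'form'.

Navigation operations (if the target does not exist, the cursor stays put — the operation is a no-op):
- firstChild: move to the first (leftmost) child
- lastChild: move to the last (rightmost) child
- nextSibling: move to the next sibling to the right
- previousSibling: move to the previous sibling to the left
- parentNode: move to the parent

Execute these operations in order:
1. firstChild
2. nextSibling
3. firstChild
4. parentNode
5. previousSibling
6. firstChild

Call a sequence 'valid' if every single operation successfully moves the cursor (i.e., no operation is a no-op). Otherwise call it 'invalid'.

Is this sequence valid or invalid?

Answer: valid

Derivation:
After 1 (firstChild): input
After 2 (nextSibling): ol
After 3 (firstChild): head
After 4 (parentNode): ol
After 5 (previousSibling): input
After 6 (firstChild): body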